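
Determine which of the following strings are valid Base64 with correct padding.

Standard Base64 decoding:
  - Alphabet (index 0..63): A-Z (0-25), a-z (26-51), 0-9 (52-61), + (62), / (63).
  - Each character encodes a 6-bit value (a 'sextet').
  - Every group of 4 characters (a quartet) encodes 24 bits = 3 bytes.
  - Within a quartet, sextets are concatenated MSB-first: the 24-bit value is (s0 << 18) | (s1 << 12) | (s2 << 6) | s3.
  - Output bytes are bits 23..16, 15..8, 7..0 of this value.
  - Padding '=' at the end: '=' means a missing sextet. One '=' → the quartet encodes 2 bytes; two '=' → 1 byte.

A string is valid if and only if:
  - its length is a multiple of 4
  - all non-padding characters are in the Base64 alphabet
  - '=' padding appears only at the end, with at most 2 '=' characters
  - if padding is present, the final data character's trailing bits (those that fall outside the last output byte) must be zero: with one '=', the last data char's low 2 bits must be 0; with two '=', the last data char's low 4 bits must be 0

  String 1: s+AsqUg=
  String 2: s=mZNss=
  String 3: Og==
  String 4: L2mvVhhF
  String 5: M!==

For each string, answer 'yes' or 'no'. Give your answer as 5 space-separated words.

String 1: 's+AsqUg=' → valid
String 2: 's=mZNss=' → invalid (bad char(s): ['=']; '=' in middle)
String 3: 'Og==' → valid
String 4: 'L2mvVhhF' → valid
String 5: 'M!==' → invalid (bad char(s): ['!'])

Answer: yes no yes yes no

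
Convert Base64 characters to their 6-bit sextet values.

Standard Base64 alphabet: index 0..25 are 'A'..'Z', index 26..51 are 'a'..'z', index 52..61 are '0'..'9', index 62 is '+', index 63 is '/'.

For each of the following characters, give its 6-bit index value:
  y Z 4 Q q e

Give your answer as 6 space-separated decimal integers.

Answer: 50 25 56 16 42 30

Derivation:
'y': a..z range, 26 + ord('y') − ord('a') = 50
'Z': A..Z range, ord('Z') − ord('A') = 25
'4': 0..9 range, 52 + ord('4') − ord('0') = 56
'Q': A..Z range, ord('Q') − ord('A') = 16
'q': a..z range, 26 + ord('q') − ord('a') = 42
'e': a..z range, 26 + ord('e') − ord('a') = 30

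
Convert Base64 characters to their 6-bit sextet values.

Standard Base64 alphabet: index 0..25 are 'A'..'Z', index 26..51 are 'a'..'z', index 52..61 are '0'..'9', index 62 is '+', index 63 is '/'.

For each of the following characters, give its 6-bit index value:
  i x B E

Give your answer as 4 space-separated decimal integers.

'i': a..z range, 26 + ord('i') − ord('a') = 34
'x': a..z range, 26 + ord('x') − ord('a') = 49
'B': A..Z range, ord('B') − ord('A') = 1
'E': A..Z range, ord('E') − ord('A') = 4

Answer: 34 49 1 4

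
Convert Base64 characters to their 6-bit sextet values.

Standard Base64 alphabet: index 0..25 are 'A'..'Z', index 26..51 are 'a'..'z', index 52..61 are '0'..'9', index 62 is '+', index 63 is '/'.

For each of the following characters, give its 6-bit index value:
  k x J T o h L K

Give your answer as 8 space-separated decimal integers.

'k': a..z range, 26 + ord('k') − ord('a') = 36
'x': a..z range, 26 + ord('x') − ord('a') = 49
'J': A..Z range, ord('J') − ord('A') = 9
'T': A..Z range, ord('T') − ord('A') = 19
'o': a..z range, 26 + ord('o') − ord('a') = 40
'h': a..z range, 26 + ord('h') − ord('a') = 33
'L': A..Z range, ord('L') − ord('A') = 11
'K': A..Z range, ord('K') − ord('A') = 10

Answer: 36 49 9 19 40 33 11 10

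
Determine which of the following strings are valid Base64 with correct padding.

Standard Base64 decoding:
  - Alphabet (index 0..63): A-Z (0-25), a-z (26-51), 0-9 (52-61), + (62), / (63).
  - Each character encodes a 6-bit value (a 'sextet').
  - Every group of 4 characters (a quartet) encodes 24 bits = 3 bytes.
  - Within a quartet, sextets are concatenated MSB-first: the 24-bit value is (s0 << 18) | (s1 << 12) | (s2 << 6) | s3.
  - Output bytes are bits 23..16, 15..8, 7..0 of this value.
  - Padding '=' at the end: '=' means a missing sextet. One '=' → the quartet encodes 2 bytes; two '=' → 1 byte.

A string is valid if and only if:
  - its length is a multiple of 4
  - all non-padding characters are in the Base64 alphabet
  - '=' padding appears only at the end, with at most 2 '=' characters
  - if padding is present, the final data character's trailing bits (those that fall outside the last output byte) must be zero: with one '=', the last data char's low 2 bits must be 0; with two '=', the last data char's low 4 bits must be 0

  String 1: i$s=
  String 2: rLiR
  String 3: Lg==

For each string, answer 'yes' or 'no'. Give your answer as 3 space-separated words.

Answer: no yes yes

Derivation:
String 1: 'i$s=' → invalid (bad char(s): ['$'])
String 2: 'rLiR' → valid
String 3: 'Lg==' → valid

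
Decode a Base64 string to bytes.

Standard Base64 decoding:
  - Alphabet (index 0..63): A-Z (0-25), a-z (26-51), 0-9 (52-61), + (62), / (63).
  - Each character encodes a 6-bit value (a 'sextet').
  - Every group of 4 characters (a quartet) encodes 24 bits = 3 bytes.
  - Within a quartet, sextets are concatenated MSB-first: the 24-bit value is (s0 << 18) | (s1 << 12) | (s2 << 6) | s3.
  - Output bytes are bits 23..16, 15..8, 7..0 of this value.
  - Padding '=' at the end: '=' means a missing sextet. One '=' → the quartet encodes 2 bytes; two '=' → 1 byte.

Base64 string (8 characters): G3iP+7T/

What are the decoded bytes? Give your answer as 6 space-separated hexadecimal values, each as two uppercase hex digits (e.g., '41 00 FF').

After char 0 ('G'=6): chars_in_quartet=1 acc=0x6 bytes_emitted=0
After char 1 ('3'=55): chars_in_quartet=2 acc=0x1B7 bytes_emitted=0
After char 2 ('i'=34): chars_in_quartet=3 acc=0x6DE2 bytes_emitted=0
After char 3 ('P'=15): chars_in_quartet=4 acc=0x1B788F -> emit 1B 78 8F, reset; bytes_emitted=3
After char 4 ('+'=62): chars_in_quartet=1 acc=0x3E bytes_emitted=3
After char 5 ('7'=59): chars_in_quartet=2 acc=0xFBB bytes_emitted=3
After char 6 ('T'=19): chars_in_quartet=3 acc=0x3EED3 bytes_emitted=3
After char 7 ('/'=63): chars_in_quartet=4 acc=0xFBB4FF -> emit FB B4 FF, reset; bytes_emitted=6

Answer: 1B 78 8F FB B4 FF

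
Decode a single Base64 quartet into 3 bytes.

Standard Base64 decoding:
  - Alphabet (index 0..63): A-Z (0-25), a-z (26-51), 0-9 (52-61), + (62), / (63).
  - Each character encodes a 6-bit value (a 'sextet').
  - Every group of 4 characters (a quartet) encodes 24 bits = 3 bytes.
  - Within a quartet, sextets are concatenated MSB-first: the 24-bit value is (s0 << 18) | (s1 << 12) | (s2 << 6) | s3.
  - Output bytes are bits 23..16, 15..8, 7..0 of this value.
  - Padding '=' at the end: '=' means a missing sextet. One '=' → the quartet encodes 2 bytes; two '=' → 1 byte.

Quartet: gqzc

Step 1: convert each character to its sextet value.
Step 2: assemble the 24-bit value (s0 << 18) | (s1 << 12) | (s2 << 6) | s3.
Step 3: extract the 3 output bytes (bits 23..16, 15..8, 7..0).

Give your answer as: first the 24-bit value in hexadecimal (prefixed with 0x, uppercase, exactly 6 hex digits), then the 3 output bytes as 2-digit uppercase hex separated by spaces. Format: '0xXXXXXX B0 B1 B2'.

Answer: 0x82ACDC 82 AC DC

Derivation:
Sextets: g=32, q=42, z=51, c=28
24-bit: (32<<18) | (42<<12) | (51<<6) | 28
      = 0x800000 | 0x02A000 | 0x000CC0 | 0x00001C
      = 0x82ACDC
Bytes: (v>>16)&0xFF=82, (v>>8)&0xFF=AC, v&0xFF=DC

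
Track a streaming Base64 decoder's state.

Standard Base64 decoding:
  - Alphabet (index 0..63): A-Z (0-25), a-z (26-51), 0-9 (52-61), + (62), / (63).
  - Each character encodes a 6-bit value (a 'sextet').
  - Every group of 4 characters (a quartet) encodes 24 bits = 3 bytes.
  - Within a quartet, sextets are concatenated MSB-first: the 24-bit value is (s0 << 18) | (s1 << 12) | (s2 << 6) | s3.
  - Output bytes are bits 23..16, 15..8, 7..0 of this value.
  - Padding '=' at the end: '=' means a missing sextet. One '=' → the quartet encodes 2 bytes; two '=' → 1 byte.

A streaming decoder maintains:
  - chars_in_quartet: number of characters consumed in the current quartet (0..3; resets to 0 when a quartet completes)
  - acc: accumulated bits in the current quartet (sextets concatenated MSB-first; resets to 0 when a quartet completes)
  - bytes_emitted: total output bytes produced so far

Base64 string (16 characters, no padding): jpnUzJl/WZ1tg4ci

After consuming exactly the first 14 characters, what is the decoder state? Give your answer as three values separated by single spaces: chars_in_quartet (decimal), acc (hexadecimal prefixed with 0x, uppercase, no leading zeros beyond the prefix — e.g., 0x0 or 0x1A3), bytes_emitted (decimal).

Answer: 2 0x838 9

Derivation:
After char 0 ('j'=35): chars_in_quartet=1 acc=0x23 bytes_emitted=0
After char 1 ('p'=41): chars_in_quartet=2 acc=0x8E9 bytes_emitted=0
After char 2 ('n'=39): chars_in_quartet=3 acc=0x23A67 bytes_emitted=0
After char 3 ('U'=20): chars_in_quartet=4 acc=0x8E99D4 -> emit 8E 99 D4, reset; bytes_emitted=3
After char 4 ('z'=51): chars_in_quartet=1 acc=0x33 bytes_emitted=3
After char 5 ('J'=9): chars_in_quartet=2 acc=0xCC9 bytes_emitted=3
After char 6 ('l'=37): chars_in_quartet=3 acc=0x33265 bytes_emitted=3
After char 7 ('/'=63): chars_in_quartet=4 acc=0xCC997F -> emit CC 99 7F, reset; bytes_emitted=6
After char 8 ('W'=22): chars_in_quartet=1 acc=0x16 bytes_emitted=6
After char 9 ('Z'=25): chars_in_quartet=2 acc=0x599 bytes_emitted=6
After char 10 ('1'=53): chars_in_quartet=3 acc=0x16675 bytes_emitted=6
After char 11 ('t'=45): chars_in_quartet=4 acc=0x599D6D -> emit 59 9D 6D, reset; bytes_emitted=9
After char 12 ('g'=32): chars_in_quartet=1 acc=0x20 bytes_emitted=9
After char 13 ('4'=56): chars_in_quartet=2 acc=0x838 bytes_emitted=9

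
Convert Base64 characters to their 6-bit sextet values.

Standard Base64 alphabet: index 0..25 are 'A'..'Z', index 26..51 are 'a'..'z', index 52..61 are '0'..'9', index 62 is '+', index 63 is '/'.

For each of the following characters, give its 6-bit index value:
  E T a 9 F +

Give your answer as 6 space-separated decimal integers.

'E': A..Z range, ord('E') − ord('A') = 4
'T': A..Z range, ord('T') − ord('A') = 19
'a': a..z range, 26 + ord('a') − ord('a') = 26
'9': 0..9 range, 52 + ord('9') − ord('0') = 61
'F': A..Z range, ord('F') − ord('A') = 5
'+': index 62

Answer: 4 19 26 61 5 62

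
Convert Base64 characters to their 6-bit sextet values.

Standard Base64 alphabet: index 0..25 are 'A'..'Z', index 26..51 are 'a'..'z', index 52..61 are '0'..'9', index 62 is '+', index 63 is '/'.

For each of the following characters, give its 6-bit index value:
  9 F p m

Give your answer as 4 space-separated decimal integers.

'9': 0..9 range, 52 + ord('9') − ord('0') = 61
'F': A..Z range, ord('F') − ord('A') = 5
'p': a..z range, 26 + ord('p') − ord('a') = 41
'm': a..z range, 26 + ord('m') − ord('a') = 38

Answer: 61 5 41 38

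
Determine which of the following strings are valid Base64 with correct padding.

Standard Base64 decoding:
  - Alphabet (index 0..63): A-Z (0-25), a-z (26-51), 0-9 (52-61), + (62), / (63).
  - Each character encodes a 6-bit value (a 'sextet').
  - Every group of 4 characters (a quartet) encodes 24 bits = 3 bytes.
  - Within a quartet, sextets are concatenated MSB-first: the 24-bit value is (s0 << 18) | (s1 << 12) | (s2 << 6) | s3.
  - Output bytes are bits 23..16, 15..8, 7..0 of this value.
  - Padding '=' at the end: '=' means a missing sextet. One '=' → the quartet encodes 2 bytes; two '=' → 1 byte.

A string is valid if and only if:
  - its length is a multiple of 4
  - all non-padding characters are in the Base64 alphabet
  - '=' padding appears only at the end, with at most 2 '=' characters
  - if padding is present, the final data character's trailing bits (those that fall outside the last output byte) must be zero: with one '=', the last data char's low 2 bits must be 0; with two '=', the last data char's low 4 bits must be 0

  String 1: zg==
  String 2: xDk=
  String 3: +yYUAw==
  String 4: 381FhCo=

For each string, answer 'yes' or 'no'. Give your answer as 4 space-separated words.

String 1: 'zg==' → valid
String 2: 'xDk=' → valid
String 3: '+yYUAw==' → valid
String 4: '381FhCo=' → valid

Answer: yes yes yes yes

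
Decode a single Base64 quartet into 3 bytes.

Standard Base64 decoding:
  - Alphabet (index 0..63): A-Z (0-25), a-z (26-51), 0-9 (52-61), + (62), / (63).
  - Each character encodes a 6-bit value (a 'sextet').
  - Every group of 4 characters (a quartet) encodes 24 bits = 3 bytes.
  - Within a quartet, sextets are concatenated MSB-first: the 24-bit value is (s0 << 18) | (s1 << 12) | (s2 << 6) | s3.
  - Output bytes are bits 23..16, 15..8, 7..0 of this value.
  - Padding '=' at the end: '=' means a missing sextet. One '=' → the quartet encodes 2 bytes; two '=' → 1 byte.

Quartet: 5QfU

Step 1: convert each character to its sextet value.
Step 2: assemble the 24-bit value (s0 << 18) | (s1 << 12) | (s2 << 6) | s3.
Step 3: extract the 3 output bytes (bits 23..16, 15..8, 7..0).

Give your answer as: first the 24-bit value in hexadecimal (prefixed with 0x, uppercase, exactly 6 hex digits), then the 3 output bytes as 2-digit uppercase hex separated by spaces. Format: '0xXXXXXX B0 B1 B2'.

Answer: 0xE507D4 E5 07 D4

Derivation:
Sextets: 5=57, Q=16, f=31, U=20
24-bit: (57<<18) | (16<<12) | (31<<6) | 20
      = 0xE40000 | 0x010000 | 0x0007C0 | 0x000014
      = 0xE507D4
Bytes: (v>>16)&0xFF=E5, (v>>8)&0xFF=07, v&0xFF=D4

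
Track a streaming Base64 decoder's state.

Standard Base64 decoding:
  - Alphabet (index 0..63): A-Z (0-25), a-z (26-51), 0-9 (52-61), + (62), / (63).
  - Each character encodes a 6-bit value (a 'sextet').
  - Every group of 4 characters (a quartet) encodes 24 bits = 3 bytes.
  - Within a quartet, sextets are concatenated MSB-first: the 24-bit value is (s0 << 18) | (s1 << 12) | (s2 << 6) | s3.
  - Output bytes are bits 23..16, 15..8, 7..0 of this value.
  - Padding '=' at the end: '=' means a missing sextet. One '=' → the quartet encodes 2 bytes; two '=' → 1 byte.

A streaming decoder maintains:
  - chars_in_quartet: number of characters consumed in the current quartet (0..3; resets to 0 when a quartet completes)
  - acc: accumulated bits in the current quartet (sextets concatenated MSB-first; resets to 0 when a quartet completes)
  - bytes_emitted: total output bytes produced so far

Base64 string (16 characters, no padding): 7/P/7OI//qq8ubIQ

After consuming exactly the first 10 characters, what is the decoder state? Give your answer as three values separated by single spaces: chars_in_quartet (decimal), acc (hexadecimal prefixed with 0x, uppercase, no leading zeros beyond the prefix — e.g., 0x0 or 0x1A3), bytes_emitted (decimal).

After char 0 ('7'=59): chars_in_quartet=1 acc=0x3B bytes_emitted=0
After char 1 ('/'=63): chars_in_quartet=2 acc=0xEFF bytes_emitted=0
After char 2 ('P'=15): chars_in_quartet=3 acc=0x3BFCF bytes_emitted=0
After char 3 ('/'=63): chars_in_quartet=4 acc=0xEFF3FF -> emit EF F3 FF, reset; bytes_emitted=3
After char 4 ('7'=59): chars_in_quartet=1 acc=0x3B bytes_emitted=3
After char 5 ('O'=14): chars_in_quartet=2 acc=0xECE bytes_emitted=3
After char 6 ('I'=8): chars_in_quartet=3 acc=0x3B388 bytes_emitted=3
After char 7 ('/'=63): chars_in_quartet=4 acc=0xECE23F -> emit EC E2 3F, reset; bytes_emitted=6
After char 8 ('/'=63): chars_in_quartet=1 acc=0x3F bytes_emitted=6
After char 9 ('q'=42): chars_in_quartet=2 acc=0xFEA bytes_emitted=6

Answer: 2 0xFEA 6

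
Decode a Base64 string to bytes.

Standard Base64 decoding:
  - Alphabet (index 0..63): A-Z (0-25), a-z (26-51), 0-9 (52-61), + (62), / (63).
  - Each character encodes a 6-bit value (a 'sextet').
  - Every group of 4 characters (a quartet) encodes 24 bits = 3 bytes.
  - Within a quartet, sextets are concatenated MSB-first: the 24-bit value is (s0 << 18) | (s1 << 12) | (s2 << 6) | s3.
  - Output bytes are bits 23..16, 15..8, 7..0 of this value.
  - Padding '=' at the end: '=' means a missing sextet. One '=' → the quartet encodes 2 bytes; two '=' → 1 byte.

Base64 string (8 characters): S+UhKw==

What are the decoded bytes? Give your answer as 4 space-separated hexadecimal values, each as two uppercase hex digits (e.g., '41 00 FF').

After char 0 ('S'=18): chars_in_quartet=1 acc=0x12 bytes_emitted=0
After char 1 ('+'=62): chars_in_quartet=2 acc=0x4BE bytes_emitted=0
After char 2 ('U'=20): chars_in_quartet=3 acc=0x12F94 bytes_emitted=0
After char 3 ('h'=33): chars_in_quartet=4 acc=0x4BE521 -> emit 4B E5 21, reset; bytes_emitted=3
After char 4 ('K'=10): chars_in_quartet=1 acc=0xA bytes_emitted=3
After char 5 ('w'=48): chars_in_quartet=2 acc=0x2B0 bytes_emitted=3
Padding '==': partial quartet acc=0x2B0 -> emit 2B; bytes_emitted=4

Answer: 4B E5 21 2B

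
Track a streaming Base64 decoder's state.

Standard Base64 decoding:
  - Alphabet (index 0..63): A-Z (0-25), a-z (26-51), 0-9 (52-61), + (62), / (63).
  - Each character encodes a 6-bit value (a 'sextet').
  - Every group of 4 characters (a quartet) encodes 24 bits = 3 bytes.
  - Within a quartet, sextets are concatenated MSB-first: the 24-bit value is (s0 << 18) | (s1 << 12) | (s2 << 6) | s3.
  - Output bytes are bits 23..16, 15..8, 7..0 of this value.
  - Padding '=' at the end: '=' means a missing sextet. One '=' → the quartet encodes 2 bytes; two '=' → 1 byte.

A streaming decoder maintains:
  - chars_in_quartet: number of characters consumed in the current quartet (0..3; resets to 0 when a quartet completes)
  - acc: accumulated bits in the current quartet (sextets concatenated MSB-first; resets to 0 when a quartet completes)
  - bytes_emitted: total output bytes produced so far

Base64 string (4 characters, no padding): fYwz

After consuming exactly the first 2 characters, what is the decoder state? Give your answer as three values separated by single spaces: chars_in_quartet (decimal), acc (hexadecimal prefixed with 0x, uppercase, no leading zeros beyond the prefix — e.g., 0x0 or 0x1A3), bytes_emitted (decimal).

Answer: 2 0x7D8 0

Derivation:
After char 0 ('f'=31): chars_in_quartet=1 acc=0x1F bytes_emitted=0
After char 1 ('Y'=24): chars_in_quartet=2 acc=0x7D8 bytes_emitted=0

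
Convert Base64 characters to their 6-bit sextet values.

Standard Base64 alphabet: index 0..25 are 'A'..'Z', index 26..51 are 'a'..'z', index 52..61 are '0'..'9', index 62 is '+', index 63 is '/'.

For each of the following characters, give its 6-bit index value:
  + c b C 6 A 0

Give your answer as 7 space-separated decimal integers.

Answer: 62 28 27 2 58 0 52

Derivation:
'+': index 62
'c': a..z range, 26 + ord('c') − ord('a') = 28
'b': a..z range, 26 + ord('b') − ord('a') = 27
'C': A..Z range, ord('C') − ord('A') = 2
'6': 0..9 range, 52 + ord('6') − ord('0') = 58
'A': A..Z range, ord('A') − ord('A') = 0
'0': 0..9 range, 52 + ord('0') − ord('0') = 52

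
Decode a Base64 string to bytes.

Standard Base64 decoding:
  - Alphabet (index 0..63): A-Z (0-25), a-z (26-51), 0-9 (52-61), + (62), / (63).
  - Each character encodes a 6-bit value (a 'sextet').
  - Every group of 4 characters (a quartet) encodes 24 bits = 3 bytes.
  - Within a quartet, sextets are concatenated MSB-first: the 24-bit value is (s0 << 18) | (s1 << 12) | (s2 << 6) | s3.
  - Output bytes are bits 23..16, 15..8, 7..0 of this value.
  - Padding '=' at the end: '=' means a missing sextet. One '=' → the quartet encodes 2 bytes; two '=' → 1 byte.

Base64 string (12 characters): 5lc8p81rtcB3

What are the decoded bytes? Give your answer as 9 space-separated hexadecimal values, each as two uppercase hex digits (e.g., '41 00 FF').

After char 0 ('5'=57): chars_in_quartet=1 acc=0x39 bytes_emitted=0
After char 1 ('l'=37): chars_in_quartet=2 acc=0xE65 bytes_emitted=0
After char 2 ('c'=28): chars_in_quartet=3 acc=0x3995C bytes_emitted=0
After char 3 ('8'=60): chars_in_quartet=4 acc=0xE6573C -> emit E6 57 3C, reset; bytes_emitted=3
After char 4 ('p'=41): chars_in_quartet=1 acc=0x29 bytes_emitted=3
After char 5 ('8'=60): chars_in_quartet=2 acc=0xA7C bytes_emitted=3
After char 6 ('1'=53): chars_in_quartet=3 acc=0x29F35 bytes_emitted=3
After char 7 ('r'=43): chars_in_quartet=4 acc=0xA7CD6B -> emit A7 CD 6B, reset; bytes_emitted=6
After char 8 ('t'=45): chars_in_quartet=1 acc=0x2D bytes_emitted=6
After char 9 ('c'=28): chars_in_quartet=2 acc=0xB5C bytes_emitted=6
After char 10 ('B'=1): chars_in_quartet=3 acc=0x2D701 bytes_emitted=6
After char 11 ('3'=55): chars_in_quartet=4 acc=0xB5C077 -> emit B5 C0 77, reset; bytes_emitted=9

Answer: E6 57 3C A7 CD 6B B5 C0 77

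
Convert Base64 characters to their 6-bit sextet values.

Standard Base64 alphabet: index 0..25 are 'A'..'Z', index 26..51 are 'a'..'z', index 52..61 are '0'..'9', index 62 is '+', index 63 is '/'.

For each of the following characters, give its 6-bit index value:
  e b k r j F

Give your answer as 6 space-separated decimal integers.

Answer: 30 27 36 43 35 5

Derivation:
'e': a..z range, 26 + ord('e') − ord('a') = 30
'b': a..z range, 26 + ord('b') − ord('a') = 27
'k': a..z range, 26 + ord('k') − ord('a') = 36
'r': a..z range, 26 + ord('r') − ord('a') = 43
'j': a..z range, 26 + ord('j') − ord('a') = 35
'F': A..Z range, ord('F') − ord('A') = 5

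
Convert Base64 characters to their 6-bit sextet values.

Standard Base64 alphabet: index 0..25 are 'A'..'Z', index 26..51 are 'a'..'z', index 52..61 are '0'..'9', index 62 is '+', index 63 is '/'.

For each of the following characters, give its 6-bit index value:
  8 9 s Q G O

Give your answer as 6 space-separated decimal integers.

'8': 0..9 range, 52 + ord('8') − ord('0') = 60
'9': 0..9 range, 52 + ord('9') − ord('0') = 61
's': a..z range, 26 + ord('s') − ord('a') = 44
'Q': A..Z range, ord('Q') − ord('A') = 16
'G': A..Z range, ord('G') − ord('A') = 6
'O': A..Z range, ord('O') − ord('A') = 14

Answer: 60 61 44 16 6 14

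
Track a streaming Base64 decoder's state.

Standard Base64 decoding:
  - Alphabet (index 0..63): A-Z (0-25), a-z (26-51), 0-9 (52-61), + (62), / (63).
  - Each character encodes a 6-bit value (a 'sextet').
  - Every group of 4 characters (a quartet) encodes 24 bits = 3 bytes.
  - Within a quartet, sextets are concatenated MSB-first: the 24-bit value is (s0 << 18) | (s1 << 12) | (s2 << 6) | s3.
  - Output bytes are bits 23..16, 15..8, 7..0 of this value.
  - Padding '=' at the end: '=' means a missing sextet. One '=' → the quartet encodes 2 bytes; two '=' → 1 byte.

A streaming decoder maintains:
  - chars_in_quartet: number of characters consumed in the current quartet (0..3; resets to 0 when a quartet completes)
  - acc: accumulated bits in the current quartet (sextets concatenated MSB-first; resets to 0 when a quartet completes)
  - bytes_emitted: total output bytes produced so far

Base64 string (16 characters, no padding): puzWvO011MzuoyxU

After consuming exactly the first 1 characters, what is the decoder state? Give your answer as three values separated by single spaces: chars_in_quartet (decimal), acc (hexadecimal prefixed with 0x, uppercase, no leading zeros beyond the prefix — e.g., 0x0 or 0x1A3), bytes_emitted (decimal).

After char 0 ('p'=41): chars_in_quartet=1 acc=0x29 bytes_emitted=0

Answer: 1 0x29 0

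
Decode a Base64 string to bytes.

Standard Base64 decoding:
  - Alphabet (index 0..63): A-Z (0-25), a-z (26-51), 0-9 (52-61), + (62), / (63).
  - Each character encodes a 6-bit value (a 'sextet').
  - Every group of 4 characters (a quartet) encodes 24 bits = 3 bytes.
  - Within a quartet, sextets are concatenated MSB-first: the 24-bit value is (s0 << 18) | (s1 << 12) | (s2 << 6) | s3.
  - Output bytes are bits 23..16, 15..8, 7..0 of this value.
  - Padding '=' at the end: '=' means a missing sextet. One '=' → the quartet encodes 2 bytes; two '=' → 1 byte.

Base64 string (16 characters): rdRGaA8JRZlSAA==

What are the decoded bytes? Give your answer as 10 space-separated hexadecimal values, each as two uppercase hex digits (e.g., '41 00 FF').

After char 0 ('r'=43): chars_in_quartet=1 acc=0x2B bytes_emitted=0
After char 1 ('d'=29): chars_in_quartet=2 acc=0xADD bytes_emitted=0
After char 2 ('R'=17): chars_in_quartet=3 acc=0x2B751 bytes_emitted=0
After char 3 ('G'=6): chars_in_quartet=4 acc=0xADD446 -> emit AD D4 46, reset; bytes_emitted=3
After char 4 ('a'=26): chars_in_quartet=1 acc=0x1A bytes_emitted=3
After char 5 ('A'=0): chars_in_quartet=2 acc=0x680 bytes_emitted=3
After char 6 ('8'=60): chars_in_quartet=3 acc=0x1A03C bytes_emitted=3
After char 7 ('J'=9): chars_in_quartet=4 acc=0x680F09 -> emit 68 0F 09, reset; bytes_emitted=6
After char 8 ('R'=17): chars_in_quartet=1 acc=0x11 bytes_emitted=6
After char 9 ('Z'=25): chars_in_quartet=2 acc=0x459 bytes_emitted=6
After char 10 ('l'=37): chars_in_quartet=3 acc=0x11665 bytes_emitted=6
After char 11 ('S'=18): chars_in_quartet=4 acc=0x459952 -> emit 45 99 52, reset; bytes_emitted=9
After char 12 ('A'=0): chars_in_quartet=1 acc=0x0 bytes_emitted=9
After char 13 ('A'=0): chars_in_quartet=2 acc=0x0 bytes_emitted=9
Padding '==': partial quartet acc=0x0 -> emit 00; bytes_emitted=10

Answer: AD D4 46 68 0F 09 45 99 52 00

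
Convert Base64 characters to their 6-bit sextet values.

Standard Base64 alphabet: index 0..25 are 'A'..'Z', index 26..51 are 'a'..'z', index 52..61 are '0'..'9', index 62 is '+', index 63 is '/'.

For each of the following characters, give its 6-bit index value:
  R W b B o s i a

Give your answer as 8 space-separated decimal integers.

Answer: 17 22 27 1 40 44 34 26

Derivation:
'R': A..Z range, ord('R') − ord('A') = 17
'W': A..Z range, ord('W') − ord('A') = 22
'b': a..z range, 26 + ord('b') − ord('a') = 27
'B': A..Z range, ord('B') − ord('A') = 1
'o': a..z range, 26 + ord('o') − ord('a') = 40
's': a..z range, 26 + ord('s') − ord('a') = 44
'i': a..z range, 26 + ord('i') − ord('a') = 34
'a': a..z range, 26 + ord('a') − ord('a') = 26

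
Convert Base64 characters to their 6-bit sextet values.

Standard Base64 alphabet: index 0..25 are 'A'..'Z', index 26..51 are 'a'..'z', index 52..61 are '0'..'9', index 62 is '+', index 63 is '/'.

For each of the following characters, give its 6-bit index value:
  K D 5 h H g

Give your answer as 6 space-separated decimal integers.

'K': A..Z range, ord('K') − ord('A') = 10
'D': A..Z range, ord('D') − ord('A') = 3
'5': 0..9 range, 52 + ord('5') − ord('0') = 57
'h': a..z range, 26 + ord('h') − ord('a') = 33
'H': A..Z range, ord('H') − ord('A') = 7
'g': a..z range, 26 + ord('g') − ord('a') = 32

Answer: 10 3 57 33 7 32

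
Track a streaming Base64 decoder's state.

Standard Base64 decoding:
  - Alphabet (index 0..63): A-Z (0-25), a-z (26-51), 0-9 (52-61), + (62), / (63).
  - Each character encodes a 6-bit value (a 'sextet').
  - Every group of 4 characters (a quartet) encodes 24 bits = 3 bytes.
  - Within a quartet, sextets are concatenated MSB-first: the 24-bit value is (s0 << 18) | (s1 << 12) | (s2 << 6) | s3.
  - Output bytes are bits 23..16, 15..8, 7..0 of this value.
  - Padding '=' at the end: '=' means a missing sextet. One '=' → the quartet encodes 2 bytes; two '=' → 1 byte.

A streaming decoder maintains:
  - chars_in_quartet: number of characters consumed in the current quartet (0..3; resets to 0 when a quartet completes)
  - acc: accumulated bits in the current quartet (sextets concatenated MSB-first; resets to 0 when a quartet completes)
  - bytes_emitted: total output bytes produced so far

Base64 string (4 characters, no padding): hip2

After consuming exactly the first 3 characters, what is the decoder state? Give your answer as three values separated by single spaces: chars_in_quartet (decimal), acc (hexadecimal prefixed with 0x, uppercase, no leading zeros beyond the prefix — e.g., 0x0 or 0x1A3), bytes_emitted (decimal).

Answer: 3 0x218A9 0

Derivation:
After char 0 ('h'=33): chars_in_quartet=1 acc=0x21 bytes_emitted=0
After char 1 ('i'=34): chars_in_quartet=2 acc=0x862 bytes_emitted=0
After char 2 ('p'=41): chars_in_quartet=3 acc=0x218A9 bytes_emitted=0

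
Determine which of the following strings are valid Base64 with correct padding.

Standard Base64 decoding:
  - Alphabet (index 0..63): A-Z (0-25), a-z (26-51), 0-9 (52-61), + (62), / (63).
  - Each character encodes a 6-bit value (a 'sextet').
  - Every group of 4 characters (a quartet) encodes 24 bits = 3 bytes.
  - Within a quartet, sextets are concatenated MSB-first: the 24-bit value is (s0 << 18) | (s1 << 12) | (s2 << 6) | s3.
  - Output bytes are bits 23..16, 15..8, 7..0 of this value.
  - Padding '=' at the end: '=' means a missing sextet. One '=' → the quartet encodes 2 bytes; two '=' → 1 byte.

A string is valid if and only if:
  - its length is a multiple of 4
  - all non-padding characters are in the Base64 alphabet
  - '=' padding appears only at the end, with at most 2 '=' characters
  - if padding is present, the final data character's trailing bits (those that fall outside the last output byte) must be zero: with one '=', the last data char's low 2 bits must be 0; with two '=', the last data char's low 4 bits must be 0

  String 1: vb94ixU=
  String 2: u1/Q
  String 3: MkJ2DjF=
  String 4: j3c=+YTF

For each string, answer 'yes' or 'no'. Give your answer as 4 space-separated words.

Answer: yes yes no no

Derivation:
String 1: 'vb94ixU=' → valid
String 2: 'u1/Q' → valid
String 3: 'MkJ2DjF=' → invalid (bad trailing bits)
String 4: 'j3c=+YTF' → invalid (bad char(s): ['=']; '=' in middle)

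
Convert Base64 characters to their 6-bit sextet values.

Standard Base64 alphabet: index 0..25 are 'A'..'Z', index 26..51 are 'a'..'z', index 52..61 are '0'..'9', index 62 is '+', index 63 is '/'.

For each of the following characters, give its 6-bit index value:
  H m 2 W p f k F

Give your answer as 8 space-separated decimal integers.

'H': A..Z range, ord('H') − ord('A') = 7
'm': a..z range, 26 + ord('m') − ord('a') = 38
'2': 0..9 range, 52 + ord('2') − ord('0') = 54
'W': A..Z range, ord('W') − ord('A') = 22
'p': a..z range, 26 + ord('p') − ord('a') = 41
'f': a..z range, 26 + ord('f') − ord('a') = 31
'k': a..z range, 26 + ord('k') − ord('a') = 36
'F': A..Z range, ord('F') − ord('A') = 5

Answer: 7 38 54 22 41 31 36 5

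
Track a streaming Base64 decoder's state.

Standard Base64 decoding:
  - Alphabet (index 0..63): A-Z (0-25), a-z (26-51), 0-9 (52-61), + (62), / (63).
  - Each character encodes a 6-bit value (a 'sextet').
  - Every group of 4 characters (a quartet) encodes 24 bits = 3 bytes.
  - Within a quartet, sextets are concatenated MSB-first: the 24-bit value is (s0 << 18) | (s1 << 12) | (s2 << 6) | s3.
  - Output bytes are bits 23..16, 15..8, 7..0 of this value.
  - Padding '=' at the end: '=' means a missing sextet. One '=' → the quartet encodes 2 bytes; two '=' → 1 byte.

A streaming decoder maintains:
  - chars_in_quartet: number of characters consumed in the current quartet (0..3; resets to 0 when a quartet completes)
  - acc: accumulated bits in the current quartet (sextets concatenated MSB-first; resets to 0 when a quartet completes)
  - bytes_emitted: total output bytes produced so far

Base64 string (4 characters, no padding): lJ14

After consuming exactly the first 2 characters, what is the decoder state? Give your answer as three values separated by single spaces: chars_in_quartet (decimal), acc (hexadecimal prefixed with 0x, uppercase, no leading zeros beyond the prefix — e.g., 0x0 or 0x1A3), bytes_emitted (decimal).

After char 0 ('l'=37): chars_in_quartet=1 acc=0x25 bytes_emitted=0
After char 1 ('J'=9): chars_in_quartet=2 acc=0x949 bytes_emitted=0

Answer: 2 0x949 0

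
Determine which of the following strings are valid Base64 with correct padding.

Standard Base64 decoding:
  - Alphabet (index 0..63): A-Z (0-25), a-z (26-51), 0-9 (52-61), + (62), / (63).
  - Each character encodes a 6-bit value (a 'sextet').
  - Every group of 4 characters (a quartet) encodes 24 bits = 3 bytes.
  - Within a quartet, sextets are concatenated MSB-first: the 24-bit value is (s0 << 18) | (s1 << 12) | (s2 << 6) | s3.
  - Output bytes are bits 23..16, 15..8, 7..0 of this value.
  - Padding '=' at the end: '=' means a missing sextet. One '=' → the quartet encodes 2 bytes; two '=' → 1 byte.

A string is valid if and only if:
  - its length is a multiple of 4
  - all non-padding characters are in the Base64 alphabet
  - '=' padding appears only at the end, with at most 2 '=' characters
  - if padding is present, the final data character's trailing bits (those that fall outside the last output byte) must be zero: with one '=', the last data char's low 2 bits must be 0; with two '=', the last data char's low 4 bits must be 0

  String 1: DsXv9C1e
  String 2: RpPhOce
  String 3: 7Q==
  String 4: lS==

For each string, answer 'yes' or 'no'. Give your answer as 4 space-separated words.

String 1: 'DsXv9C1e' → valid
String 2: 'RpPhOce' → invalid (len=7 not mult of 4)
String 3: '7Q==' → valid
String 4: 'lS==' → invalid (bad trailing bits)

Answer: yes no yes no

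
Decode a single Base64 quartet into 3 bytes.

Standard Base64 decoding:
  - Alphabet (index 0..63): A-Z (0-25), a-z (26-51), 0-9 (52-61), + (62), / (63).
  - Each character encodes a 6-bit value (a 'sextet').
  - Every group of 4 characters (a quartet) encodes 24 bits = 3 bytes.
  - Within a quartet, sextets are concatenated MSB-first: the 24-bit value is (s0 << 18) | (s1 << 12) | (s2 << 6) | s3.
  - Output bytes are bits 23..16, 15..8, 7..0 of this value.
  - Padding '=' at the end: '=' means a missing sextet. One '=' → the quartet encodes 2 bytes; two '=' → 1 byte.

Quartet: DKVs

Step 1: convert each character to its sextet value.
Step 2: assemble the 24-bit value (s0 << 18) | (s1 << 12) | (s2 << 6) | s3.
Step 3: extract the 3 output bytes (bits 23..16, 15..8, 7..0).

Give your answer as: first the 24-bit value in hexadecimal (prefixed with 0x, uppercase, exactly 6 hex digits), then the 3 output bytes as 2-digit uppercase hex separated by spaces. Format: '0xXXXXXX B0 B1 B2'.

Sextets: D=3, K=10, V=21, s=44
24-bit: (3<<18) | (10<<12) | (21<<6) | 44
      = 0x0C0000 | 0x00A000 | 0x000540 | 0x00002C
      = 0x0CA56C
Bytes: (v>>16)&0xFF=0C, (v>>8)&0xFF=A5, v&0xFF=6C

Answer: 0x0CA56C 0C A5 6C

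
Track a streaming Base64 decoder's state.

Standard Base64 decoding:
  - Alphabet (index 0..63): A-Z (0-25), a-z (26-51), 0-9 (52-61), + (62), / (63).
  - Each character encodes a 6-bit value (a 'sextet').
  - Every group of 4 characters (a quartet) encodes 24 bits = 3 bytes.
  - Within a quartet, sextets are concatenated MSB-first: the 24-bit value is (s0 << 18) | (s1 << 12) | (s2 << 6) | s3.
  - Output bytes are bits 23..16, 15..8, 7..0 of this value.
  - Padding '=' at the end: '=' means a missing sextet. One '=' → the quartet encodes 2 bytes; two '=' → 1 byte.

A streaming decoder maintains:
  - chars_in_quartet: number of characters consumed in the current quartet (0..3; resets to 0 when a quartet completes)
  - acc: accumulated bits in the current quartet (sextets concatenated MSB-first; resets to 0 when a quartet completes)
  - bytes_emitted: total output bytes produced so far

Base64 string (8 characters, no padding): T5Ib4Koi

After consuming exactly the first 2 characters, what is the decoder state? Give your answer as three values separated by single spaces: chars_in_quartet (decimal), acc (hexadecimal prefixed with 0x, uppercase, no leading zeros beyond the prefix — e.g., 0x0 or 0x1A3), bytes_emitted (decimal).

After char 0 ('T'=19): chars_in_quartet=1 acc=0x13 bytes_emitted=0
After char 1 ('5'=57): chars_in_quartet=2 acc=0x4F9 bytes_emitted=0

Answer: 2 0x4F9 0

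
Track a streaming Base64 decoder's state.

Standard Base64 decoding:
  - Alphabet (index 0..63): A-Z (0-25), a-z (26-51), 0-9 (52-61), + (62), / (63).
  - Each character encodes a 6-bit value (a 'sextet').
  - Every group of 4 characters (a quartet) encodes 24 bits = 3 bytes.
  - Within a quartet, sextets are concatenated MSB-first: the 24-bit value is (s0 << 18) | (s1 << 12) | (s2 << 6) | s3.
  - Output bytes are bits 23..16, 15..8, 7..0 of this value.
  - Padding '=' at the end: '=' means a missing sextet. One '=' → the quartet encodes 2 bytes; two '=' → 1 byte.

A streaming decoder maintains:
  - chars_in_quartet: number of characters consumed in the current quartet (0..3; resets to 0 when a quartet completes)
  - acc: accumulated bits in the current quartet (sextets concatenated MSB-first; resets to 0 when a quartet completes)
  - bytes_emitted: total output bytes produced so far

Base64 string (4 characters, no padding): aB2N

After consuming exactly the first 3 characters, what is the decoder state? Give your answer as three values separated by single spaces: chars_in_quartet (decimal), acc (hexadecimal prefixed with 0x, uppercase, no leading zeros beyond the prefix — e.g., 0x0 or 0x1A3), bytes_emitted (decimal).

Answer: 3 0x1A076 0

Derivation:
After char 0 ('a'=26): chars_in_quartet=1 acc=0x1A bytes_emitted=0
After char 1 ('B'=1): chars_in_quartet=2 acc=0x681 bytes_emitted=0
After char 2 ('2'=54): chars_in_quartet=3 acc=0x1A076 bytes_emitted=0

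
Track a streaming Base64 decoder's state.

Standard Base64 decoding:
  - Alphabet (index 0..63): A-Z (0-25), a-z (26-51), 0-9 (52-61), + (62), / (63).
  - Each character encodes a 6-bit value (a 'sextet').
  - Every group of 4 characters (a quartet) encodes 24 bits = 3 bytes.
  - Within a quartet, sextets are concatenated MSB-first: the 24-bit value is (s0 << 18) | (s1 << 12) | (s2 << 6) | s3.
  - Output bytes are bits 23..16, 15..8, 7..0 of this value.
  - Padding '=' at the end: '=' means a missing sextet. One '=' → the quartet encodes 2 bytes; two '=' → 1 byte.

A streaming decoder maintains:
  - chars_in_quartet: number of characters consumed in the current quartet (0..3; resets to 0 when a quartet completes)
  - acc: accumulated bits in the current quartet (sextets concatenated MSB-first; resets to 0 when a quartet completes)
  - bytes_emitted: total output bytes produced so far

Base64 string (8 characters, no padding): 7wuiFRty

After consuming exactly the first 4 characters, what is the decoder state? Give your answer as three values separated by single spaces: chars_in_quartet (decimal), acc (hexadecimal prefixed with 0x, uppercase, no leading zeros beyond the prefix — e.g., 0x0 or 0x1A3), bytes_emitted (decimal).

After char 0 ('7'=59): chars_in_quartet=1 acc=0x3B bytes_emitted=0
After char 1 ('w'=48): chars_in_quartet=2 acc=0xEF0 bytes_emitted=0
After char 2 ('u'=46): chars_in_quartet=3 acc=0x3BC2E bytes_emitted=0
After char 3 ('i'=34): chars_in_quartet=4 acc=0xEF0BA2 -> emit EF 0B A2, reset; bytes_emitted=3

Answer: 0 0x0 3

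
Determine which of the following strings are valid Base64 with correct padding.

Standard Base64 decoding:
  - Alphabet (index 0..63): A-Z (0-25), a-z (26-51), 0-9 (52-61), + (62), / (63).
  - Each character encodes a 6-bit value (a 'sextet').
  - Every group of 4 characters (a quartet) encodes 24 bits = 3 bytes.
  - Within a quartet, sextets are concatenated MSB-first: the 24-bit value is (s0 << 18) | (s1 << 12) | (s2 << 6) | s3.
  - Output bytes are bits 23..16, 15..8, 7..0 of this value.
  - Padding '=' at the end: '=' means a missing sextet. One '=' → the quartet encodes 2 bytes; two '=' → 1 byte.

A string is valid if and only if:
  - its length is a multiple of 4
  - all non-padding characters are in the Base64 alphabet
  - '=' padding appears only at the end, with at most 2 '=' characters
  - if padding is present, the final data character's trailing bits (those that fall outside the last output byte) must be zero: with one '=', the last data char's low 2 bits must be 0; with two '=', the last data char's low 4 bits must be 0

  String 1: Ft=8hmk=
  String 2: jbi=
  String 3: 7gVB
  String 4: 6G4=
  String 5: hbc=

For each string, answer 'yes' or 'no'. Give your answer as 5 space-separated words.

String 1: 'Ft=8hmk=' → invalid (bad char(s): ['=']; '=' in middle)
String 2: 'jbi=' → invalid (bad trailing bits)
String 3: '7gVB' → valid
String 4: '6G4=' → valid
String 5: 'hbc=' → valid

Answer: no no yes yes yes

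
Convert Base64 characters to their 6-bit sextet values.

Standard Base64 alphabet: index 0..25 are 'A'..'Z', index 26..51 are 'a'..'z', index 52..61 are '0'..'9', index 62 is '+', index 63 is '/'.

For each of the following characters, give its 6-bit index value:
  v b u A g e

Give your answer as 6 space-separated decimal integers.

'v': a..z range, 26 + ord('v') − ord('a') = 47
'b': a..z range, 26 + ord('b') − ord('a') = 27
'u': a..z range, 26 + ord('u') − ord('a') = 46
'A': A..Z range, ord('A') − ord('A') = 0
'g': a..z range, 26 + ord('g') − ord('a') = 32
'e': a..z range, 26 + ord('e') − ord('a') = 30

Answer: 47 27 46 0 32 30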